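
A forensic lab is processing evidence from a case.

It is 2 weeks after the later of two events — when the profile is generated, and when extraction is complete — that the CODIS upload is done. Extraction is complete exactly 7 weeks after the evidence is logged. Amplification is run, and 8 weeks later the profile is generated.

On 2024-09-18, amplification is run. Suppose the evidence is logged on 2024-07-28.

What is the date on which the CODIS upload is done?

Amplification is run: Sep 18, 2024.
The profile is generated: Sep 18, 2024 + 8 weeks = Nov 13, 2024.
The evidence is logged: Jul 28, 2024.
Extraction is complete: Jul 28, 2024 + 7 weeks = Sep 15, 2024.
Both prerequisites met — the profile is generated (Nov 13, 2024), extraction is complete (Sep 15, 2024); the later is Nov 13, 2024.
The CODIS upload is done: Nov 13, 2024 + 2 weeks = Nov 27, 2024.

2024-11-27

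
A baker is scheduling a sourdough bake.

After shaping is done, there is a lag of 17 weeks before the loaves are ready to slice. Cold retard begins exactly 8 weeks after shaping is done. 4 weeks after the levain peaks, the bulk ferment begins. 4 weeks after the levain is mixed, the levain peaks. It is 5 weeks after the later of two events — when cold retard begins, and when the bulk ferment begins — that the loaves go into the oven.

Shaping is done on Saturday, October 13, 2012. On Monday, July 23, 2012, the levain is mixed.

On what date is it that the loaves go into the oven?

Shaping is done: Oct 13, 2012.
Cold retard begins: Oct 13, 2012 + 8 weeks = Dec 8, 2012.
The levain is mixed: Jul 23, 2012.
The levain peaks: Jul 23, 2012 + 4 weeks = Aug 20, 2012.
The bulk ferment begins: Aug 20, 2012 + 4 weeks = Sep 17, 2012.
Both prerequisites met — cold retard begins (Dec 8, 2012), the bulk ferment begins (Sep 17, 2012); the later is Dec 8, 2012.
The loaves go into the oven: Dec 8, 2012 + 5 weeks = Jan 12, 2013.

Saturday, January 12, 2013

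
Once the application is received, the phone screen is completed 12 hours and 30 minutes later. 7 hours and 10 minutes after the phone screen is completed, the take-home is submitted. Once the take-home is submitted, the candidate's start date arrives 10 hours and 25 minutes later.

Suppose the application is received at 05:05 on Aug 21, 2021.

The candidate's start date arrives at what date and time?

11:10 on Aug 22, 2021

The application is received: 05:05 Aug 21, 2021.
The phone screen is completed: 05:05 Aug 21, 2021 + 12h30m = 17:35 Aug 21, 2021.
The take-home is submitted: 17:35 Aug 21, 2021 + 7h10m = 00:45 Aug 22, 2021.
The candidate's start date arrives: 00:45 Aug 22, 2021 + 10h25m = 11:10 Aug 22, 2021.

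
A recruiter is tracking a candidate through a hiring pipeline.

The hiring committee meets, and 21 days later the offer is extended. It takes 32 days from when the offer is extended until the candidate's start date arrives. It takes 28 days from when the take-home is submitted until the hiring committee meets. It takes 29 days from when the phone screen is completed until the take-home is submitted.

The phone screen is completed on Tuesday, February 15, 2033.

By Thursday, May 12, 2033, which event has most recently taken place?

The phone screen is completed: Feb 15, 2033.
The take-home is submitted: Feb 15, 2033 + 29 days = Mar 16, 2033.
The hiring committee meets: Mar 16, 2033 + 28 days = Apr 13, 2033.
The offer is extended: Apr 13, 2033 + 21 days = May 4, 2033.
The candidate's start date arrives: May 4, 2033 + 32 days = Jun 5, 2033.
May 12, 2033 falls between when the offer is extended (May 4, 2033) and when the candidate's start date arrives (Jun 5, 2033).

The offer is extended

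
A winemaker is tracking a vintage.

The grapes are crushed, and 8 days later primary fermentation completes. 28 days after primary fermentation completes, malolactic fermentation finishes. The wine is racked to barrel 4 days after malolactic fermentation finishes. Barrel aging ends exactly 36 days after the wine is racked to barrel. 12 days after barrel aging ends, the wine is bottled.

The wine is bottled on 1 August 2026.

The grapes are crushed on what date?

The wine is bottled: Aug 1, 2026.
Barrel aging ends: Aug 1, 2026 − 12 days = Jul 20, 2026.
The wine is racked to barrel: Jul 20, 2026 − 36 days = Jun 14, 2026.
Malolactic fermentation finishes: Jun 14, 2026 − 4 days = Jun 10, 2026.
Primary fermentation completes: Jun 10, 2026 − 28 days = May 13, 2026.
The grapes are crushed: May 13, 2026 − 8 days = May 5, 2026.

5 May 2026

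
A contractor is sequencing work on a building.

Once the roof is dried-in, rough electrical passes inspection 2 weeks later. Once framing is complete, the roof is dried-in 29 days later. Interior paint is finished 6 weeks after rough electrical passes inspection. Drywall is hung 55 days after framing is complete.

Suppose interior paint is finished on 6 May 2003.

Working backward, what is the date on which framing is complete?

Interior paint is finished: May 6, 2003.
Rough electrical passes inspection: May 6, 2003 − 6 weeks = Mar 25, 2003.
The roof is dried-in: Mar 25, 2003 − 2 weeks = Mar 11, 2003.
Framing is complete: Mar 11, 2003 − 29 days = Feb 10, 2003.

10 February 2003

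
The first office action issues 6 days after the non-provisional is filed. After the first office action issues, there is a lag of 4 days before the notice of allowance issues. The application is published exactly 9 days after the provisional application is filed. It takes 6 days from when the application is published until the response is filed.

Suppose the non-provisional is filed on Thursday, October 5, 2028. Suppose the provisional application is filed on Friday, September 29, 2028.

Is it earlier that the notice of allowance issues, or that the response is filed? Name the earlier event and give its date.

The response is filed — Saturday, October 14, 2028

The non-provisional is filed: Oct 5, 2028.
The first office action issues: Oct 5, 2028 + 6 days = Oct 11, 2028.
The notice of allowance issues: Oct 11, 2028 + 4 days = Oct 15, 2028.
The provisional application is filed: Sep 29, 2028.
The application is published: Sep 29, 2028 + 9 days = Oct 8, 2028.
The response is filed: Oct 8, 2028 + 6 days = Oct 14, 2028.
Comparing: the notice of allowance issues on Oct 15, 2028 vs the response is filed on Oct 14, 2028. Earlier: the response is filed.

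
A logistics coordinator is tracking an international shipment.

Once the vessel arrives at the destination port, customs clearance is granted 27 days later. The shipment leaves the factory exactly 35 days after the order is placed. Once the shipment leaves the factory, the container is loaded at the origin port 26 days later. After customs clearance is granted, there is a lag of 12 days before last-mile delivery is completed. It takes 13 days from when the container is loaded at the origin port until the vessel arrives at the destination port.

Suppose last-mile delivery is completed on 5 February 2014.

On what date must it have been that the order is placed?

15 October 2013

Last-mile delivery is completed: Feb 5, 2014.
Customs clearance is granted: Feb 5, 2014 − 12 days = Jan 24, 2014.
The vessel arrives at the destination port: Jan 24, 2014 − 27 days = Dec 28, 2013.
The container is loaded at the origin port: Dec 28, 2013 − 13 days = Dec 15, 2013.
The shipment leaves the factory: Dec 15, 2013 − 26 days = Nov 19, 2013.
The order is placed: Nov 19, 2013 − 35 days = Oct 15, 2013.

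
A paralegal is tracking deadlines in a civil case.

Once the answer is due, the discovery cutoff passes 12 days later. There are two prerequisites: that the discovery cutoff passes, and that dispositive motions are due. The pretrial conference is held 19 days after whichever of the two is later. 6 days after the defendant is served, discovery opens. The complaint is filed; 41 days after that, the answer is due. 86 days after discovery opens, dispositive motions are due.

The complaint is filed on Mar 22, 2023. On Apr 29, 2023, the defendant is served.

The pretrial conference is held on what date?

The complaint is filed: Mar 22, 2023.
The answer is due: Mar 22, 2023 + 41 days = May 2, 2023.
The discovery cutoff passes: May 2, 2023 + 12 days = May 14, 2023.
The defendant is served: Apr 29, 2023.
Discovery opens: Apr 29, 2023 + 6 days = May 5, 2023.
Dispositive motions are due: May 5, 2023 + 86 days = Jul 30, 2023.
Both prerequisites met — the discovery cutoff passes (May 14, 2023), dispositive motions are due (Jul 30, 2023); the later is Jul 30, 2023.
The pretrial conference is held: Jul 30, 2023 + 19 days = Aug 18, 2023.

Aug 18, 2023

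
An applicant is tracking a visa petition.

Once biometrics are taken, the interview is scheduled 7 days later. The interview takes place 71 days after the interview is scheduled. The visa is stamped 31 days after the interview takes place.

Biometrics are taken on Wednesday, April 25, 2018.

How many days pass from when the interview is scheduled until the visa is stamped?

102 days

Causal path: the interview is scheduled → the interview takes place → the visa is stamped.
Total delay along the path: 71 + 31 = 102 days.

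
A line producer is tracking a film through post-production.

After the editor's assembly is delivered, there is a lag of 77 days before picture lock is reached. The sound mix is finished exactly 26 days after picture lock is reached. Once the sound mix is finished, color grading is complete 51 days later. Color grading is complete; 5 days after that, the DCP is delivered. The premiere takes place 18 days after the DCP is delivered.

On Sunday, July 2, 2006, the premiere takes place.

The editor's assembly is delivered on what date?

Friday, January 6, 2006

The premiere takes place: Jul 2, 2006.
The DCP is delivered: Jul 2, 2006 − 18 days = Jun 14, 2006.
Color grading is complete: Jun 14, 2006 − 5 days = Jun 9, 2006.
The sound mix is finished: Jun 9, 2006 − 51 days = Apr 19, 2006.
Picture lock is reached: Apr 19, 2006 − 26 days = Mar 24, 2006.
The editor's assembly is delivered: Mar 24, 2006 − 77 days = Jan 6, 2006.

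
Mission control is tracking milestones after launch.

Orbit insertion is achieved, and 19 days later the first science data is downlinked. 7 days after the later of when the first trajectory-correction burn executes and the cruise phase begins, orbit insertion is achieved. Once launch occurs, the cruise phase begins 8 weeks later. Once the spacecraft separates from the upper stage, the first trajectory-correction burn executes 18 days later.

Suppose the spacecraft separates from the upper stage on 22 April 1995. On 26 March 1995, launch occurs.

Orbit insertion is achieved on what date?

The spacecraft separates from the upper stage: Apr 22, 1995.
The first trajectory-correction burn executes: Apr 22, 1995 + 18 days = May 10, 1995.
Launch occurs: Mar 26, 1995.
The cruise phase begins: Mar 26, 1995 + 8 weeks = May 21, 1995.
Both prerequisites met — the first trajectory-correction burn executes (May 10, 1995), the cruise phase begins (May 21, 1995); the later is May 21, 1995.
Orbit insertion is achieved: May 21, 1995 + 7 days = May 28, 1995.

28 May 1995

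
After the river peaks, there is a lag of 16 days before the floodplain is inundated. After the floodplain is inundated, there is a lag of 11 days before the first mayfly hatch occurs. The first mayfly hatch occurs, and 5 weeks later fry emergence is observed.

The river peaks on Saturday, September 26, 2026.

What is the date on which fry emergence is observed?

Friday, November 27, 2026

The river peaks: Sep 26, 2026.
The floodplain is inundated: Sep 26, 2026 + 16 days = Oct 12, 2026.
The first mayfly hatch occurs: Oct 12, 2026 + 11 days = Oct 23, 2026.
Fry emergence is observed: Oct 23, 2026 + 5 weeks = Nov 27, 2026.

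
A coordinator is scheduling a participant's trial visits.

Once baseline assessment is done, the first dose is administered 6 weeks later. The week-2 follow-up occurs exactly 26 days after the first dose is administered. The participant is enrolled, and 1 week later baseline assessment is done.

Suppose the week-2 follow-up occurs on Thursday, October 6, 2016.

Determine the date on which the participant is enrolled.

Saturday, July 23, 2016

The week-2 follow-up occurs: Oct 6, 2016.
The first dose is administered: Oct 6, 2016 − 26 days = Sep 10, 2016.
Baseline assessment is done: Sep 10, 2016 − 6 weeks = Jul 30, 2016.
The participant is enrolled: Jul 30, 2016 − 1 week = Jul 23, 2016.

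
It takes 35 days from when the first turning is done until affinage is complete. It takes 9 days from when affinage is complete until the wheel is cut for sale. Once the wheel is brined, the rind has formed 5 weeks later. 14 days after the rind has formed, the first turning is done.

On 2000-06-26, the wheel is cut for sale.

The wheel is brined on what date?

2000-03-25

The wheel is cut for sale: Jun 26, 2000.
Affinage is complete: Jun 26, 2000 − 9 days = Jun 17, 2000.
The first turning is done: Jun 17, 2000 − 35 days = May 13, 2000.
The rind has formed: May 13, 2000 − 14 days = Apr 29, 2000.
The wheel is brined: Apr 29, 2000 − 5 weeks = Mar 25, 2000.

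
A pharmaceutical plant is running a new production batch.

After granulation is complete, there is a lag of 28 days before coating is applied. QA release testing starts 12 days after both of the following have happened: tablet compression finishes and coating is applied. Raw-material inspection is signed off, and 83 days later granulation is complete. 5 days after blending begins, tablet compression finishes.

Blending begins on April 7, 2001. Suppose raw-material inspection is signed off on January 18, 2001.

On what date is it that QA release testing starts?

May 21, 2001

Blending begins: Apr 7, 2001.
Tablet compression finishes: Apr 7, 2001 + 5 days = Apr 12, 2001.
Raw-material inspection is signed off: Jan 18, 2001.
Granulation is complete: Jan 18, 2001 + 83 days = Apr 11, 2001.
Coating is applied: Apr 11, 2001 + 28 days = May 9, 2001.
Both prerequisites met — tablet compression finishes (Apr 12, 2001), coating is applied (May 9, 2001); the later is May 9, 2001.
QA release testing starts: May 9, 2001 + 12 days = May 21, 2001.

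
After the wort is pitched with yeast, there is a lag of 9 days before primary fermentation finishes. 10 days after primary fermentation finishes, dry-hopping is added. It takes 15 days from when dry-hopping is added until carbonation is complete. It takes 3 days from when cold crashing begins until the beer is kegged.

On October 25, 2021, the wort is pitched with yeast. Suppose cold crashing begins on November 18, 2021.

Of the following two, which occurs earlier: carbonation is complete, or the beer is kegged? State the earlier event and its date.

The beer is kegged — November 21, 2021

The wort is pitched with yeast: Oct 25, 2021.
Primary fermentation finishes: Oct 25, 2021 + 9 days = Nov 3, 2021.
Dry-hopping is added: Nov 3, 2021 + 10 days = Nov 13, 2021.
Carbonation is complete: Nov 13, 2021 + 15 days = Nov 28, 2021.
Cold crashing begins: Nov 18, 2021.
The beer is kegged: Nov 18, 2021 + 3 days = Nov 21, 2021.
Comparing: carbonation is complete on Nov 28, 2021 vs the beer is kegged on Nov 21, 2021. Earlier: the beer is kegged.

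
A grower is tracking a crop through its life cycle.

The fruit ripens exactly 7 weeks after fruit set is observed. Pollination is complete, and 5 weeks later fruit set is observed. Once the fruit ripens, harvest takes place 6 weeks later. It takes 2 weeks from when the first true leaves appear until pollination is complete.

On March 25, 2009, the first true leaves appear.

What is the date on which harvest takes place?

August 12, 2009

The first true leaves appear: Mar 25, 2009.
Pollination is complete: Mar 25, 2009 + 2 weeks = Apr 8, 2009.
Fruit set is observed: Apr 8, 2009 + 5 weeks = May 13, 2009.
The fruit ripens: May 13, 2009 + 7 weeks = Jul 1, 2009.
Harvest takes place: Jul 1, 2009 + 6 weeks = Aug 12, 2009.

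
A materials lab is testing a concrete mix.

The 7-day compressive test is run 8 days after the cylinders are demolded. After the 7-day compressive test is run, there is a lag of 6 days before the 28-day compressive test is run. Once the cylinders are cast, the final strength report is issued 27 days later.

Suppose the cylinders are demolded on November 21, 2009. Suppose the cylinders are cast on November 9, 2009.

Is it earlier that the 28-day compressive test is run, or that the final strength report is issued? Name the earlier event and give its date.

The cylinders are demolded: Nov 21, 2009.
The 7-day compressive test is run: Nov 21, 2009 + 8 days = Nov 29, 2009.
The 28-day compressive test is run: Nov 29, 2009 + 6 days = Dec 5, 2009.
The cylinders are cast: Nov 9, 2009.
The final strength report is issued: Nov 9, 2009 + 27 days = Dec 6, 2009.
Comparing: the 28-day compressive test is run on Dec 5, 2009 vs the final strength report is issued on Dec 6, 2009. Earlier: the 28-day compressive test is run.

The 28-day compressive test is run — December 5, 2009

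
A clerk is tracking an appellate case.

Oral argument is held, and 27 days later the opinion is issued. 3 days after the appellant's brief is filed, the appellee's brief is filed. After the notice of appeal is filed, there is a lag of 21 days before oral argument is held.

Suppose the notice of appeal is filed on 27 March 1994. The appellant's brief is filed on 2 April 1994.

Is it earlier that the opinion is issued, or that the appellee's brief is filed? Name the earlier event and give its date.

The appellee's brief is filed — 5 April 1994

The notice of appeal is filed: Mar 27, 1994.
Oral argument is held: Mar 27, 1994 + 21 days = Apr 17, 1994.
The opinion is issued: Apr 17, 1994 + 27 days = May 14, 1994.
The appellant's brief is filed: Apr 2, 1994.
The appellee's brief is filed: Apr 2, 1994 + 3 days = Apr 5, 1994.
Comparing: the opinion is issued on May 14, 1994 vs the appellee's brief is filed on Apr 5, 1994. Earlier: the appellee's brief is filed.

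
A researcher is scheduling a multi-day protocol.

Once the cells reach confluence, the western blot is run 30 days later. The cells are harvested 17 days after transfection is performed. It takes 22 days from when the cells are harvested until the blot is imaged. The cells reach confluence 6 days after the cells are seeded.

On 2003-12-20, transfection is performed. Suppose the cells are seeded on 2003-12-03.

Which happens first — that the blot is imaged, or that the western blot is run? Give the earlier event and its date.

The western blot is run — 2004-01-08

Transfection is performed: Dec 20, 2003.
The cells are harvested: Dec 20, 2003 + 17 days = Jan 6, 2004.
The blot is imaged: Jan 6, 2004 + 22 days = Jan 28, 2004.
The cells are seeded: Dec 3, 2003.
The cells reach confluence: Dec 3, 2003 + 6 days = Dec 9, 2003.
The western blot is run: Dec 9, 2003 + 30 days = Jan 8, 2004.
Comparing: the blot is imaged on Jan 28, 2004 vs the western blot is run on Jan 8, 2004. Earlier: the western blot is run.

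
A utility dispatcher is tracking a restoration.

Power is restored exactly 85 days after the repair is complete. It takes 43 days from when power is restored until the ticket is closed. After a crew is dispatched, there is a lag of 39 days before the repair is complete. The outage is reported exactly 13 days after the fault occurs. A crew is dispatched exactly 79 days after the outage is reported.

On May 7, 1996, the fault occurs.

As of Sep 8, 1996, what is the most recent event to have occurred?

The fault occurs: May 7, 1996.
The outage is reported: May 7, 1996 + 13 days = May 20, 1996.
A crew is dispatched: May 20, 1996 + 79 days = Aug 7, 1996.
The repair is complete: Aug 7, 1996 + 39 days = Sep 15, 1996.
Power is restored: Sep 15, 1996 + 85 days = Dec 9, 1996.
The ticket is closed: Dec 9, 1996 + 43 days = Jan 21, 1997.
Sep 8, 1996 falls between when a crew is dispatched (Aug 7, 1996) and when the repair is complete (Sep 15, 1996).

A crew is dispatched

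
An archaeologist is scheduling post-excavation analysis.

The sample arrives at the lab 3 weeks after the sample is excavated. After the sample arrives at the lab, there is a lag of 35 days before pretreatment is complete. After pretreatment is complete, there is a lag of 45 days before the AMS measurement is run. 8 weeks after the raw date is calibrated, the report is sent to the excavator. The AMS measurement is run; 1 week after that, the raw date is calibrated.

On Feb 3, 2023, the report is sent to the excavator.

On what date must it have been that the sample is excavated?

The report is sent to the excavator: Feb 3, 2023.
The raw date is calibrated: Feb 3, 2023 − 8 weeks = Dec 9, 2022.
The AMS measurement is run: Dec 9, 2022 − 1 week = Dec 2, 2022.
Pretreatment is complete: Dec 2, 2022 − 45 days = Oct 18, 2022.
The sample arrives at the lab: Oct 18, 2022 − 35 days = Sep 13, 2022.
The sample is excavated: Sep 13, 2022 − 3 weeks = Aug 23, 2022.

Aug 23, 2022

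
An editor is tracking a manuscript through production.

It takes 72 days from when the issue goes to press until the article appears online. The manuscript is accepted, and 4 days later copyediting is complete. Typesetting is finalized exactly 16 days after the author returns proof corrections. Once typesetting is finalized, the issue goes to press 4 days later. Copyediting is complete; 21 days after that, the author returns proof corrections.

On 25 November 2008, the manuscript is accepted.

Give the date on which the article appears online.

22 March 2009

The manuscript is accepted: Nov 25, 2008.
Copyediting is complete: Nov 25, 2008 + 4 days = Nov 29, 2008.
The author returns proof corrections: Nov 29, 2008 + 21 days = Dec 20, 2008.
Typesetting is finalized: Dec 20, 2008 + 16 days = Jan 5, 2009.
The issue goes to press: Jan 5, 2009 + 4 days = Jan 9, 2009.
The article appears online: Jan 9, 2009 + 72 days = Mar 22, 2009.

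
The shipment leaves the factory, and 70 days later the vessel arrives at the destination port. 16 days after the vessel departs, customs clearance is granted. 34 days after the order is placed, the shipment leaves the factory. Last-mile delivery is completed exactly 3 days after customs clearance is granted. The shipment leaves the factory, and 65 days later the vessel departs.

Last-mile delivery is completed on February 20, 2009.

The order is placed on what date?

October 25, 2008

Last-mile delivery is completed: Feb 20, 2009.
Customs clearance is granted: Feb 20, 2009 − 3 days = Feb 17, 2009.
The vessel departs: Feb 17, 2009 − 16 days = Feb 1, 2009.
The shipment leaves the factory: Feb 1, 2009 − 65 days = Nov 28, 2008.
The order is placed: Nov 28, 2008 − 34 days = Oct 25, 2008.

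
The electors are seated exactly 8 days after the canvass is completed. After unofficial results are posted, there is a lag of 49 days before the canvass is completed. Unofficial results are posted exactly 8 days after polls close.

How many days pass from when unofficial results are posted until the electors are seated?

Causal path: unofficial results are posted → the canvass is completed → the electors are seated.
Total delay along the path: 49 + 8 = 57 days.

57 days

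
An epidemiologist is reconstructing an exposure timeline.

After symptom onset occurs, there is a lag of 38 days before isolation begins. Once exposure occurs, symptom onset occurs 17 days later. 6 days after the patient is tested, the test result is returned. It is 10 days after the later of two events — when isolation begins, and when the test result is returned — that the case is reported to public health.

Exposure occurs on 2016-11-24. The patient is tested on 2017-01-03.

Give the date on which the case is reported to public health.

Exposure occurs: Nov 24, 2016.
Symptom onset occurs: Nov 24, 2016 + 17 days = Dec 11, 2016.
Isolation begins: Dec 11, 2016 + 38 days = Jan 18, 2017.
The patient is tested: Jan 3, 2017.
The test result is returned: Jan 3, 2017 + 6 days = Jan 9, 2017.
Both prerequisites met — isolation begins (Jan 18, 2017), the test result is returned (Jan 9, 2017); the later is Jan 18, 2017.
The case is reported to public health: Jan 18, 2017 + 10 days = Jan 28, 2017.

2017-01-28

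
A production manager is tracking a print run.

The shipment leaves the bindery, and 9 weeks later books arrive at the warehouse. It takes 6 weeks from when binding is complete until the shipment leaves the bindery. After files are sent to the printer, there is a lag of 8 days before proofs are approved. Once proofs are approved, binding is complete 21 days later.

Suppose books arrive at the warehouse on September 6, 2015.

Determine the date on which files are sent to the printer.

April 25, 2015

Books arrive at the warehouse: Sep 6, 2015.
The shipment leaves the bindery: Sep 6, 2015 − 9 weeks = Jul 5, 2015.
Binding is complete: Jul 5, 2015 − 6 weeks = May 24, 2015.
Proofs are approved: May 24, 2015 − 21 days = May 3, 2015.
Files are sent to the printer: May 3, 2015 − 8 days = Apr 25, 2015.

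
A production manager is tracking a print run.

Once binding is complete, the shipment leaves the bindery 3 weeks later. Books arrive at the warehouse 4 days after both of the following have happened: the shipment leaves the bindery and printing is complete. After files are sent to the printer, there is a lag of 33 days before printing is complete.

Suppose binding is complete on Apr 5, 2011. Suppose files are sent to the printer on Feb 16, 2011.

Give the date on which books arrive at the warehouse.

Apr 30, 2011

Binding is complete: Apr 5, 2011.
The shipment leaves the bindery: Apr 5, 2011 + 3 weeks = Apr 26, 2011.
Files are sent to the printer: Feb 16, 2011.
Printing is complete: Feb 16, 2011 + 33 days = Mar 21, 2011.
Both prerequisites met — the shipment leaves the bindery (Apr 26, 2011), printing is complete (Mar 21, 2011); the later is Apr 26, 2011.
Books arrive at the warehouse: Apr 26, 2011 + 4 days = Apr 30, 2011.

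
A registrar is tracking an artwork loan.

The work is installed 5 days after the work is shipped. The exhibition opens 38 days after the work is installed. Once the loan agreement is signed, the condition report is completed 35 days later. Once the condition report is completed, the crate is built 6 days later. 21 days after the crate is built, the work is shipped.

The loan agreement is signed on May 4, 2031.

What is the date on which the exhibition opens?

August 17, 2031

The loan agreement is signed: May 4, 2031.
The condition report is completed: May 4, 2031 + 35 days = Jun 8, 2031.
The crate is built: Jun 8, 2031 + 6 days = Jun 14, 2031.
The work is shipped: Jun 14, 2031 + 21 days = Jul 5, 2031.
The work is installed: Jul 5, 2031 + 5 days = Jul 10, 2031.
The exhibition opens: Jul 10, 2031 + 38 days = Aug 17, 2031.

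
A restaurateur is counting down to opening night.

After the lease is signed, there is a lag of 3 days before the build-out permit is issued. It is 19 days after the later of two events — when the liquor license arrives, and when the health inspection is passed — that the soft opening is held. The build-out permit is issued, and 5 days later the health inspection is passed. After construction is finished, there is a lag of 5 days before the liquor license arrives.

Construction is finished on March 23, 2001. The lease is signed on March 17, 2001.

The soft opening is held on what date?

Construction is finished: Mar 23, 2001.
The liquor license arrives: Mar 23, 2001 + 5 days = Mar 28, 2001.
The lease is signed: Mar 17, 2001.
The build-out permit is issued: Mar 17, 2001 + 3 days = Mar 20, 2001.
The health inspection is passed: Mar 20, 2001 + 5 days = Mar 25, 2001.
Both prerequisites met — the liquor license arrives (Mar 28, 2001), the health inspection is passed (Mar 25, 2001); the later is Mar 28, 2001.
The soft opening is held: Mar 28, 2001 + 19 days = Apr 16, 2001.

April 16, 2001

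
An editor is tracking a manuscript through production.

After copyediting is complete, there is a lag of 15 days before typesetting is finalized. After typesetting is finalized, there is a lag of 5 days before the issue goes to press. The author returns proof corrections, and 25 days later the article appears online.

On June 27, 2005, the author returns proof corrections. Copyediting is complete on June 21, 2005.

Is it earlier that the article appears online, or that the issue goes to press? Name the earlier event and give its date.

The author returns proof corrections: Jun 27, 2005.
The article appears online: Jun 27, 2005 + 25 days = Jul 22, 2005.
Copyediting is complete: Jun 21, 2005.
Typesetting is finalized: Jun 21, 2005 + 15 days = Jul 6, 2005.
The issue goes to press: Jul 6, 2005 + 5 days = Jul 11, 2005.
Comparing: the article appears online on Jul 22, 2005 vs the issue goes to press on Jul 11, 2005. Earlier: the issue goes to press.

The issue goes to press — July 11, 2005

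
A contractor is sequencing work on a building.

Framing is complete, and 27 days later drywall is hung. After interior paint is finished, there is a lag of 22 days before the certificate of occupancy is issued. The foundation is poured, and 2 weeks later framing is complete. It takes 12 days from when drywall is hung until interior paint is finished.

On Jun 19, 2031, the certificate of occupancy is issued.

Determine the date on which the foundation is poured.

Apr 5, 2031

The certificate of occupancy is issued: Jun 19, 2031.
Interior paint is finished: Jun 19, 2031 − 22 days = May 28, 2031.
Drywall is hung: May 28, 2031 − 12 days = May 16, 2031.
Framing is complete: May 16, 2031 − 27 days = Apr 19, 2031.
The foundation is poured: Apr 19, 2031 − 2 weeks = Apr 5, 2031.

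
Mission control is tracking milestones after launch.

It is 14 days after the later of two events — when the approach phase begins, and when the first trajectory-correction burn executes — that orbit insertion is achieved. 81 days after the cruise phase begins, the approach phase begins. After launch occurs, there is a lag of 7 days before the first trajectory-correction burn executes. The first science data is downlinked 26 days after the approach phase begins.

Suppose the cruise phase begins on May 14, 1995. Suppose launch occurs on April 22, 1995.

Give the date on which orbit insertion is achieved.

The cruise phase begins: May 14, 1995.
The approach phase begins: May 14, 1995 + 81 days = Aug 3, 1995.
Launch occurs: Apr 22, 1995.
The first trajectory-correction burn executes: Apr 22, 1995 + 7 days = Apr 29, 1995.
Both prerequisites met — the approach phase begins (Aug 3, 1995), the first trajectory-correction burn executes (Apr 29, 1995); the later is Aug 3, 1995.
Orbit insertion is achieved: Aug 3, 1995 + 14 days = Aug 17, 1995.

August 17, 1995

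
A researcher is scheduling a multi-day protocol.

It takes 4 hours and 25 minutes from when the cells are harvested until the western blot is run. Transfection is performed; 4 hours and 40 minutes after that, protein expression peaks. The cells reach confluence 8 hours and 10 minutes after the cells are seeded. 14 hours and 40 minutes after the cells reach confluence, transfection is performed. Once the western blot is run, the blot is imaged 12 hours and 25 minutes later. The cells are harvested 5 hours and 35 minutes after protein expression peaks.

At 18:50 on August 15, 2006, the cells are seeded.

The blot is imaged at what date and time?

The cells are seeded: 18:50 Aug 15, 2006.
The cells reach confluence: 18:50 Aug 15, 2006 + 8h10m = 03:00 Aug 16, 2006.
Transfection is performed: 03:00 Aug 16, 2006 + 14h40m = 17:40 Aug 16, 2006.
Protein expression peaks: 17:40 Aug 16, 2006 + 4h40m = 22:20 Aug 16, 2006.
The cells are harvested: 22:20 Aug 16, 2006 + 5h35m = 03:55 Aug 17, 2006.
The western blot is run: 03:55 Aug 17, 2006 + 4h25m = 08:20 Aug 17, 2006.
The blot is imaged: 08:20 Aug 17, 2006 + 12h25m = 20:45 Aug 17, 2006.

20:45 on August 17, 2006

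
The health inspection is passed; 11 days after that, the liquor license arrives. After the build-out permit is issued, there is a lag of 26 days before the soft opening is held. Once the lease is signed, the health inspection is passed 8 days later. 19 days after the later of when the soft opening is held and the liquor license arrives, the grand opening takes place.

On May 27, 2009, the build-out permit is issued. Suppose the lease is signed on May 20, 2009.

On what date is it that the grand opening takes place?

The build-out permit is issued: May 27, 2009.
The soft opening is held: May 27, 2009 + 26 days = Jun 22, 2009.
The lease is signed: May 20, 2009.
The health inspection is passed: May 20, 2009 + 8 days = May 28, 2009.
The liquor license arrives: May 28, 2009 + 11 days = Jun 8, 2009.
Both prerequisites met — the soft opening is held (Jun 22, 2009), the liquor license arrives (Jun 8, 2009); the later is Jun 22, 2009.
The grand opening takes place: Jun 22, 2009 + 19 days = Jul 11, 2009.

July 11, 2009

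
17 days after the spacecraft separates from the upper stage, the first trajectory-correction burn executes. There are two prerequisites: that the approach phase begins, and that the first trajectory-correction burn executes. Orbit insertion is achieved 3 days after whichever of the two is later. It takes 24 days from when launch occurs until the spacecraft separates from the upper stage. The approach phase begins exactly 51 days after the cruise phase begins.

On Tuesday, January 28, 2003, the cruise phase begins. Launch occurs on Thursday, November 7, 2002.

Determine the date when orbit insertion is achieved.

The cruise phase begins: Jan 28, 2003.
The approach phase begins: Jan 28, 2003 + 51 days = Mar 20, 2003.
Launch occurs: Nov 7, 2002.
The spacecraft separates from the upper stage: Nov 7, 2002 + 24 days = Dec 1, 2002.
The first trajectory-correction burn executes: Dec 1, 2002 + 17 days = Dec 18, 2002.
Both prerequisites met — the approach phase begins (Mar 20, 2003), the first trajectory-correction burn executes (Dec 18, 2002); the later is Mar 20, 2003.
Orbit insertion is achieved: Mar 20, 2003 + 3 days = Mar 23, 2003.

Sunday, March 23, 2003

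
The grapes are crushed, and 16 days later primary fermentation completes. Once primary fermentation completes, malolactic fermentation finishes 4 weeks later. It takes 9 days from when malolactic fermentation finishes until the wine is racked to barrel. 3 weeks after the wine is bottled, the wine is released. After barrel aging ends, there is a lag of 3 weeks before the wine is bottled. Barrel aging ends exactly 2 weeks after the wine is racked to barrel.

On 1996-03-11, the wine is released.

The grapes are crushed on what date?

1995-11-23

The wine is released: Mar 11, 1996.
The wine is bottled: Mar 11, 1996 − 3 weeks = Feb 19, 1996.
Barrel aging ends: Feb 19, 1996 − 3 weeks = Jan 29, 1996.
The wine is racked to barrel: Jan 29, 1996 − 2 weeks = Jan 15, 1996.
Malolactic fermentation finishes: Jan 15, 1996 − 9 days = Jan 6, 1996.
Primary fermentation completes: Jan 6, 1996 − 4 weeks = Dec 9, 1995.
The grapes are crushed: Dec 9, 1995 − 16 days = Nov 23, 1995.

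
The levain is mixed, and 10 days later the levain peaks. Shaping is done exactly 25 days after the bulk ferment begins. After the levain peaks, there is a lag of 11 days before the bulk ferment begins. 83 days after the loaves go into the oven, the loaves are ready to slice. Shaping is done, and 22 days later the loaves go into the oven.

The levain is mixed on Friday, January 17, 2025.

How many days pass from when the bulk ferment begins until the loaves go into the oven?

Causal path: the bulk ferment begins → shaping is done → the loaves go into the oven.
Total delay along the path: 25 + 22 = 47 days.

47 days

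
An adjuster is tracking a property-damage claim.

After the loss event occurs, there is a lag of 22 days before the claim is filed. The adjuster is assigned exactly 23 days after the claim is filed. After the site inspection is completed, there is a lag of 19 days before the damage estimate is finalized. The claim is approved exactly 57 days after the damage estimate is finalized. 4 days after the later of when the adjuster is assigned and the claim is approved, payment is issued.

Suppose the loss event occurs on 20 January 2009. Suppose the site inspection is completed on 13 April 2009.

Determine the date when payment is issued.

2 July 2009

The loss event occurs: Jan 20, 2009.
The claim is filed: Jan 20, 2009 + 22 days = Feb 11, 2009.
The adjuster is assigned: Feb 11, 2009 + 23 days = Mar 6, 2009.
The site inspection is completed: Apr 13, 2009.
The damage estimate is finalized: Apr 13, 2009 + 19 days = May 2, 2009.
The claim is approved: May 2, 2009 + 57 days = Jun 28, 2009.
Both prerequisites met — the adjuster is assigned (Mar 6, 2009), the claim is approved (Jun 28, 2009); the later is Jun 28, 2009.
Payment is issued: Jun 28, 2009 + 4 days = Jul 2, 2009.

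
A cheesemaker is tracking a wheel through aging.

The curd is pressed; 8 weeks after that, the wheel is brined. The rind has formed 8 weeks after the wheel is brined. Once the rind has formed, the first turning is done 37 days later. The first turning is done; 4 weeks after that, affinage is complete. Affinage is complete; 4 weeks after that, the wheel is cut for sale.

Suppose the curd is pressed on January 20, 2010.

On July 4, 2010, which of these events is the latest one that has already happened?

The curd is pressed: Jan 20, 2010.
The wheel is brined: Jan 20, 2010 + 8 weeks = Mar 17, 2010.
The rind has formed: Mar 17, 2010 + 8 weeks = May 12, 2010.
The first turning is done: May 12, 2010 + 37 days = Jun 18, 2010.
Affinage is complete: Jun 18, 2010 + 4 weeks = Jul 16, 2010.
The wheel is cut for sale: Jul 16, 2010 + 4 weeks = Aug 13, 2010.
Jul 4, 2010 falls between when the first turning is done (Jun 18, 2010) and when affinage is complete (Jul 16, 2010).

The first turning is done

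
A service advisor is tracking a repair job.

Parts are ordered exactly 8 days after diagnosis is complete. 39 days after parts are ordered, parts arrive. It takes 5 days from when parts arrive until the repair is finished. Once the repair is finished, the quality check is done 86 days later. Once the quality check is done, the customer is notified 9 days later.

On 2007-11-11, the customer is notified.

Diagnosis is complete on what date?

2007-06-17

The customer is notified: Nov 11, 2007.
The quality check is done: Nov 11, 2007 − 9 days = Nov 2, 2007.
The repair is finished: Nov 2, 2007 − 86 days = Aug 8, 2007.
Parts arrive: Aug 8, 2007 − 5 days = Aug 3, 2007.
Parts are ordered: Aug 3, 2007 − 39 days = Jun 25, 2007.
Diagnosis is complete: Jun 25, 2007 − 8 days = Jun 17, 2007.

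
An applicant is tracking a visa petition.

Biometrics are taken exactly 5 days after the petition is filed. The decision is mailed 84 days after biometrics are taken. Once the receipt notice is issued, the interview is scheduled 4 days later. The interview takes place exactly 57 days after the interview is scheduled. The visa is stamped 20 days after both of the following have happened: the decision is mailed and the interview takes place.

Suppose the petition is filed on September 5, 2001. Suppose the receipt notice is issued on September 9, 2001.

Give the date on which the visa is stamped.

The petition is filed: Sep 5, 2001.
Biometrics are taken: Sep 5, 2001 + 5 days = Sep 10, 2001.
The decision is mailed: Sep 10, 2001 + 84 days = Dec 3, 2001.
The receipt notice is issued: Sep 9, 2001.
The interview is scheduled: Sep 9, 2001 + 4 days = Sep 13, 2001.
The interview takes place: Sep 13, 2001 + 57 days = Nov 9, 2001.
Both prerequisites met — the decision is mailed (Dec 3, 2001), the interview takes place (Nov 9, 2001); the later is Dec 3, 2001.
The visa is stamped: Dec 3, 2001 + 20 days = Dec 23, 2001.

December 23, 2001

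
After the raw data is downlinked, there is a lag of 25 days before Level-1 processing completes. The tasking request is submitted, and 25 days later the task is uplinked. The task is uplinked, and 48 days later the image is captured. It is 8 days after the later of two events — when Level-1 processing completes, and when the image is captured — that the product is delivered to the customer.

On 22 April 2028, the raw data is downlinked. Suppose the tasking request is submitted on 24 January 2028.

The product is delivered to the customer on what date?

The raw data is downlinked: Apr 22, 2028.
Level-1 processing completes: Apr 22, 2028 + 25 days = May 17, 2028.
The tasking request is submitted: Jan 24, 2028.
The task is uplinked: Jan 24, 2028 + 25 days = Feb 18, 2028.
The image is captured: Feb 18, 2028 + 48 days = Apr 6, 2028.
Both prerequisites met — Level-1 processing completes (May 17, 2028), the image is captured (Apr 6, 2028); the later is May 17, 2028.
The product is delivered to the customer: May 17, 2028 + 8 days = May 25, 2028.

25 May 2028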